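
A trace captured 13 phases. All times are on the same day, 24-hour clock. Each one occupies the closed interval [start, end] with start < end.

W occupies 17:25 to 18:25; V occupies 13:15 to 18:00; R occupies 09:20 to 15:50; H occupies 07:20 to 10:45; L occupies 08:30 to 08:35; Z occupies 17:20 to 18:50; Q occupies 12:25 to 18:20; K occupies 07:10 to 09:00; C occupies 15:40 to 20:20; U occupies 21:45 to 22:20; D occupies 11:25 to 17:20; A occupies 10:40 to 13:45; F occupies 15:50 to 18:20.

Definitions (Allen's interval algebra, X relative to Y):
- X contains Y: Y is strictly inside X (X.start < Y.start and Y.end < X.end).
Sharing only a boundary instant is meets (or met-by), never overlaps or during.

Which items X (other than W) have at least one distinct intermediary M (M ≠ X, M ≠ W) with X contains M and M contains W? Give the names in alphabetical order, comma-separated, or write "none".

C

Target W = [17:25, 18:25].
Intermediaries M with M contains W: C, Z.
Via C — items with X contains C: none.
Via Z — items with X contains Z: C.
Union: C.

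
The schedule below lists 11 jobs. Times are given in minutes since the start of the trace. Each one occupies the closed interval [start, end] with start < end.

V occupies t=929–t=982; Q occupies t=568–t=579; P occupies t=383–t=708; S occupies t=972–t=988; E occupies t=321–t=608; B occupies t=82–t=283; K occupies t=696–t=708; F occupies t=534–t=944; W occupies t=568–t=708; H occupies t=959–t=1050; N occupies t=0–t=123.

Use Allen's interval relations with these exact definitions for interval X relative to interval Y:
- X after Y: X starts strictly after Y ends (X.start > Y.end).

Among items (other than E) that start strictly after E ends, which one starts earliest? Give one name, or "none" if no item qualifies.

K

Target E = [t=321, t=608].
B [t=82, t=283] → before → excluded.
F [t=534, t=944] → overlapped-by → excluded.
H [t=959, t=1050] → after → candidate.
K [t=696, t=708] → after → candidate.
N [t=0, t=123] → before → excluded.
P [t=383, t=708] → overlapped-by → excluded.
Q [t=568, t=579] → during → excluded.
S [t=972, t=988] → after → candidate.
V [t=929, t=982] → after → candidate.
W [t=568, t=708] → overlapped-by → excluded.
Among candidates, earliest start is t=696 → K.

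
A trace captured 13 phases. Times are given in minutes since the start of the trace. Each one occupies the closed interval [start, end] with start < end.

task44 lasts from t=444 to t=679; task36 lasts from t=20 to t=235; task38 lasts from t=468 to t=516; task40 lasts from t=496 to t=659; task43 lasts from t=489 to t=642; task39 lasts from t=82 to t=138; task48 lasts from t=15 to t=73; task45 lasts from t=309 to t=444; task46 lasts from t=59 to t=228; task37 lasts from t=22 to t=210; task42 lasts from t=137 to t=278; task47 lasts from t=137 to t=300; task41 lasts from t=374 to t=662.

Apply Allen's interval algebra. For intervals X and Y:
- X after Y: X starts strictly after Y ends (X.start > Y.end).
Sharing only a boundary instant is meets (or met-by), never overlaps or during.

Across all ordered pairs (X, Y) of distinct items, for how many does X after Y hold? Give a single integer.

Checking all 156 ordered pairs for relation 'after'; matching pairs in alphabetical order:
(task38, task36): task38 after task36 ✓
(task38, task37): task38 after task37 ✓
(task38, task39): task38 after task39 ✓
(task38, task42): task38 after task42 ✓
(task38, task45): task38 after task45 ✓
(task38, task46): task38 after task46 ✓
(task38, task47): task38 after task47 ✓
(task38, task48): task38 after task48 ✓
(task39, task48): task39 after task48 ✓
(task40, task36): task40 after task36 ✓
(task40, task37): task40 after task37 ✓
(task40, task39): task40 after task39 ✓
(task40, task42): task40 after task42 ✓
(task40, task45): task40 after task45 ✓
(task40, task46): task40 after task46 ✓
(task40, task47): task40 after task47 ✓
(task40, task48): task40 after task48 ✓
(task41, task36): task41 after task36 ✓
(task41, task37): task41 after task37 ✓
(task41, task39): task41 after task39 ✓
(task41, task42): task41 after task42 ✓
(task41, task46): task41 after task46 ✓
(task41, task47): task41 after task47 ✓
(task41, task48): task41 after task48 ✓
... plus 24 further pairs not listed.
Count: 48.

48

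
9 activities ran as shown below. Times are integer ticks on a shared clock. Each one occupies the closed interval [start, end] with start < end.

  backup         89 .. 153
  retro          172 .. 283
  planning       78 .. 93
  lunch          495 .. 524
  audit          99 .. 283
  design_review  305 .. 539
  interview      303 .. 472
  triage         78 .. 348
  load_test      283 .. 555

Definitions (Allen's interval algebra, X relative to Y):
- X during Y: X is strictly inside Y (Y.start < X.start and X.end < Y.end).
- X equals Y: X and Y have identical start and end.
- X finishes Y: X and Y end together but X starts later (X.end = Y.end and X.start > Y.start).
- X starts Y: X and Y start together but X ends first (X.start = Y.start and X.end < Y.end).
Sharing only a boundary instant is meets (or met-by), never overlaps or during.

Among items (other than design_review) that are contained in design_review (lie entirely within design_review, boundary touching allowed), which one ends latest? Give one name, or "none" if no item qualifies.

Target design_review = [305, 539].
audit [99, 283] → before → excluded.
backup [89, 153] → before → excluded.
interview [303, 472] → overlaps → excluded.
load_test [283, 555] → contains → excluded.
lunch [495, 524] → during → candidate.
planning [78, 93] → before → excluded.
retro [172, 283] → before → excluded.
triage [78, 348] → overlaps → excluded.
Among candidates, latest end is 524 → lunch.

lunch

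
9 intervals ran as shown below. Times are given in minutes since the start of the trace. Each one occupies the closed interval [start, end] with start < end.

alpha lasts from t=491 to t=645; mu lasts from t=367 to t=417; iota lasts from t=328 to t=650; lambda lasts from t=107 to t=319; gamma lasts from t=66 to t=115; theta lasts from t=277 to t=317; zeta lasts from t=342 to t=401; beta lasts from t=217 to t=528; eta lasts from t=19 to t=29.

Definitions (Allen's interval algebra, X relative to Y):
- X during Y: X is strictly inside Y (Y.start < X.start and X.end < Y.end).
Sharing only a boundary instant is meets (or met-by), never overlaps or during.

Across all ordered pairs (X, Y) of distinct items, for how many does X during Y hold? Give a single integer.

Checking all 72 ordered pairs for relation 'during'; matching pairs in alphabetical order:
(alpha, iota): alpha during iota ✓
(mu, beta): mu during beta ✓
(mu, iota): mu during iota ✓
(theta, beta): theta during beta ✓
(theta, lambda): theta during lambda ✓
(zeta, beta): zeta during beta ✓
(zeta, iota): zeta during iota ✓
Count: 7.

7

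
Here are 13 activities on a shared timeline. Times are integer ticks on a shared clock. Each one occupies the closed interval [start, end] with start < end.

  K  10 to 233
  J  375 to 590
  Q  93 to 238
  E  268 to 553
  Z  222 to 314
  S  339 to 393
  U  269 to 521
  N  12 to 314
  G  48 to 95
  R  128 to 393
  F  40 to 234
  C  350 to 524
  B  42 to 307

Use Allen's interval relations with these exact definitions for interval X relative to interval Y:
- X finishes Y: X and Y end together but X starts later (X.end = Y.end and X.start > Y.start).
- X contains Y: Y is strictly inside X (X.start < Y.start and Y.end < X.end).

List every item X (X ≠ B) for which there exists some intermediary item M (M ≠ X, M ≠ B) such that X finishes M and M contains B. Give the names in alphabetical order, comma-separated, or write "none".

Target B = [42, 307].
Intermediaries M with M contains B: N.
Via N — items with X finishes N: Z.
Union: Z.

Z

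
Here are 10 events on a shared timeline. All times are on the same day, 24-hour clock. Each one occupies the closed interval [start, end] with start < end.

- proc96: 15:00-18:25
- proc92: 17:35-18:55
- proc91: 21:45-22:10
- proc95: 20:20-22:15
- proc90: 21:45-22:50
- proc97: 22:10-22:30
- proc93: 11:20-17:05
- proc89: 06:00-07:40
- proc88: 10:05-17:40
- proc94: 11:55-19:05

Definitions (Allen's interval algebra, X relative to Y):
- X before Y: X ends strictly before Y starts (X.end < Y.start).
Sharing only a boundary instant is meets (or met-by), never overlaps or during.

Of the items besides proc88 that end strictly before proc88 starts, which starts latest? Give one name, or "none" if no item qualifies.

proc89

Target proc88 = [10:05, 17:40].
proc89 [06:00, 07:40] → before → candidate.
proc90 [21:45, 22:50] → after → excluded.
proc91 [21:45, 22:10] → after → excluded.
proc92 [17:35, 18:55] → overlapped-by → excluded.
proc93 [11:20, 17:05] → during → excluded.
proc94 [11:55, 19:05] → overlapped-by → excluded.
proc95 [20:20, 22:15] → after → excluded.
proc96 [15:00, 18:25] → overlapped-by → excluded.
proc97 [22:10, 22:30] → after → excluded.
Among candidates, latest start is 06:00 → proc89.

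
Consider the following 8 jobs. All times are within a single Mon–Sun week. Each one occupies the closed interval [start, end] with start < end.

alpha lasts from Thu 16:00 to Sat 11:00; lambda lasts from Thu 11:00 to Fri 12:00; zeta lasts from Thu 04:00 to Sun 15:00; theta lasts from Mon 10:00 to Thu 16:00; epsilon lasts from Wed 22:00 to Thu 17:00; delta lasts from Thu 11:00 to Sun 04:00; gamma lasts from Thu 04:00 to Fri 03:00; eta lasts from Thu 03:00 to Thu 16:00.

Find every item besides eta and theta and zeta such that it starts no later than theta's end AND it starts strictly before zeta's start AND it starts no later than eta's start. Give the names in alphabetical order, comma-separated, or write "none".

Conditions: its start is no later than theta's end (X.start <= Thu 16:00) AND its start is strictly before zeta's start (X.start < Thu 04:00) AND its start is no later than eta's start (X.start <= Thu 03:00).
alpha: start Thu 16:00 <= Thu 16:00? ✓; start Thu 16:00 < Thu 04:00? ✗; start Thu 16:00 <= Thu 03:00? ✗ → no.
delta: start Thu 11:00 <= Thu 16:00? ✓; start Thu 11:00 < Thu 04:00? ✗; start Thu 11:00 <= Thu 03:00? ✗ → no.
epsilon: start Wed 22:00 <= Thu 16:00? ✓; start Wed 22:00 < Thu 04:00? ✓; start Wed 22:00 <= Thu 03:00? ✓ → yes.
gamma: start Thu 04:00 <= Thu 16:00? ✓; start Thu 04:00 < Thu 04:00? ✗; start Thu 04:00 <= Thu 03:00? ✗ → no.
lambda: start Thu 11:00 <= Thu 16:00? ✓; start Thu 11:00 < Thu 04:00? ✗; start Thu 11:00 <= Thu 03:00? ✗ → no.
Result: epsilon.

epsilon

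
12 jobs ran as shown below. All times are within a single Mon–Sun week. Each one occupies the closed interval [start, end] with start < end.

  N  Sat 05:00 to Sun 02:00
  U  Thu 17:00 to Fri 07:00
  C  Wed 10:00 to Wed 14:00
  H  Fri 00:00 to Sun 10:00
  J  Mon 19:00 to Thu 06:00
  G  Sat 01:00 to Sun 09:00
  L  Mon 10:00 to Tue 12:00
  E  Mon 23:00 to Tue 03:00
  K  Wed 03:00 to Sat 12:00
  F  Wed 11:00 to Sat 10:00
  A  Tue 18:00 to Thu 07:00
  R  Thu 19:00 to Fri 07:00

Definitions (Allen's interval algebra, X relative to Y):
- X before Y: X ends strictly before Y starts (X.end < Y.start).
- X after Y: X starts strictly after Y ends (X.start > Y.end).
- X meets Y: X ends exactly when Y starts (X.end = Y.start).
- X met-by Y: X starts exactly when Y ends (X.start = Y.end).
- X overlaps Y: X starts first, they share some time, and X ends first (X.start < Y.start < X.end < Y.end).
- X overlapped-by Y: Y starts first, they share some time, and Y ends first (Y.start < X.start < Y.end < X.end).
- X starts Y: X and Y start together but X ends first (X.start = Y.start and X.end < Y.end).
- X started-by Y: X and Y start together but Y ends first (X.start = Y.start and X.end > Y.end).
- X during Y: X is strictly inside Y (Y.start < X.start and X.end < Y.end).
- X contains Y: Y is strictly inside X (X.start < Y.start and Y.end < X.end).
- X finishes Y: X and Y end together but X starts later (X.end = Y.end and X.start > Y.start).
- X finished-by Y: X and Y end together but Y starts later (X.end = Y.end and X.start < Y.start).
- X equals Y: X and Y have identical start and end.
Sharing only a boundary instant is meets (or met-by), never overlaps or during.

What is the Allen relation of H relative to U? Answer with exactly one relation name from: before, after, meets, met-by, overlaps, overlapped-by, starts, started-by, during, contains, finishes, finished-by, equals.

H = [Fri 00:00, Sun 10:00]; U = [Thu 17:00, Fri 07:00].
Compare endpoints: H.start > U.start, H.start < U.end, H.end > U.start, H.end > U.end.
That pattern is 'overlapped-by'.

overlapped-by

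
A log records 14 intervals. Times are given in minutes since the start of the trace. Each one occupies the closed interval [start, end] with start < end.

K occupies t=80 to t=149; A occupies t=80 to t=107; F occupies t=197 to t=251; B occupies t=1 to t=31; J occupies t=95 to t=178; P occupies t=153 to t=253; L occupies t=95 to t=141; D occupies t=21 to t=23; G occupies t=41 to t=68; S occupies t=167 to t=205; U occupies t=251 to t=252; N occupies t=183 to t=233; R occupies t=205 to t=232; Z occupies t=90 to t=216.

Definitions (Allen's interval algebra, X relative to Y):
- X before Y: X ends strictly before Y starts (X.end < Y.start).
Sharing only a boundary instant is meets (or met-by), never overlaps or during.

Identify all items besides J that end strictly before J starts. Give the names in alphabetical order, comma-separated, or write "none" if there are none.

Target J = [t=95, t=178].
A [t=80, t=107] → overlaps → no.
B [t=1, t=31] → before → yes.
D [t=21, t=23] → before → yes.
F [t=197, t=251] → after → no.
G [t=41, t=68] → before → yes.
K [t=80, t=149] → overlaps → no.
L [t=95, t=141] → starts → no.
N [t=183, t=233] → after → no.
P [t=153, t=253] → overlapped-by → no.
R [t=205, t=232] → after → no.
S [t=167, t=205] → overlapped-by → no.
U [t=251, t=252] → after → no.
Z [t=90, t=216] → contains → no.
Result: B, D, G.

B, D, G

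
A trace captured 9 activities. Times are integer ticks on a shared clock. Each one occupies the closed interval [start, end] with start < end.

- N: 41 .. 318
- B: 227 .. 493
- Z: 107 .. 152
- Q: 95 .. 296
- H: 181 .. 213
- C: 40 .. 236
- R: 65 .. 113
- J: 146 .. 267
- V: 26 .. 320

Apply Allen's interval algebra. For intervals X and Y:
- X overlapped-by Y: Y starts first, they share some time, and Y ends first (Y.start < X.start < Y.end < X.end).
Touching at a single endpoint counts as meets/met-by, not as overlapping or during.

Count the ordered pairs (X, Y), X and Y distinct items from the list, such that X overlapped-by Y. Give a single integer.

11

Checking all 72 ordered pairs for relation 'overlapped-by'; matching pairs in alphabetical order:
(B, C): B overlapped-by C ✓
(B, J): B overlapped-by J ✓
(B, N): B overlapped-by N ✓
(B, Q): B overlapped-by Q ✓
(B, V): B overlapped-by V ✓
(J, C): J overlapped-by C ✓
(J, Z): J overlapped-by Z ✓
(N, C): N overlapped-by C ✓
(Q, C): Q overlapped-by C ✓
(Q, R): Q overlapped-by R ✓
(Z, R): Z overlapped-by R ✓
Count: 11.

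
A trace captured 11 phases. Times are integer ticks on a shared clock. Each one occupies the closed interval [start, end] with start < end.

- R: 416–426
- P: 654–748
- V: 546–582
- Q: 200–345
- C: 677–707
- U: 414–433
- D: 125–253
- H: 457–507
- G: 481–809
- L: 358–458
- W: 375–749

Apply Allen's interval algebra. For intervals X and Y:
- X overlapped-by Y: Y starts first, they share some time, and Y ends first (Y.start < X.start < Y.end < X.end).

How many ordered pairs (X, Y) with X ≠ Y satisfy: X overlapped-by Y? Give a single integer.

Checking all 110 ordered pairs for relation 'overlapped-by'; matching pairs in alphabetical order:
(G, H): G overlapped-by H ✓
(G, W): G overlapped-by W ✓
(H, L): H overlapped-by L ✓
(Q, D): Q overlapped-by D ✓
(W, L): W overlapped-by L ✓
Count: 5.

5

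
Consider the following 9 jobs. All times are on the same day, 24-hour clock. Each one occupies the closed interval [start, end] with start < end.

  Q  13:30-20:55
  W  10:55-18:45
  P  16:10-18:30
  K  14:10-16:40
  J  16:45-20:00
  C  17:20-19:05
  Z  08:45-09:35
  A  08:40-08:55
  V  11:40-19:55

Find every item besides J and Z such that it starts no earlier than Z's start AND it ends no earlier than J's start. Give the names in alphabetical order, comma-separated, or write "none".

C, P, Q, V, W

Conditions: its start is no earlier than Z's start (X.start >= 08:45) AND its end is no earlier than J's start (X.end >= 16:45).
A: start 08:40 >= 08:45? ✗; end 08:55 >= 16:45? ✗ → no.
C: start 17:20 >= 08:45? ✓; end 19:05 >= 16:45? ✓ → yes.
K: start 14:10 >= 08:45? ✓; end 16:40 >= 16:45? ✗ → no.
P: start 16:10 >= 08:45? ✓; end 18:30 >= 16:45? ✓ → yes.
Q: start 13:30 >= 08:45? ✓; end 20:55 >= 16:45? ✓ → yes.
V: start 11:40 >= 08:45? ✓; end 19:55 >= 16:45? ✓ → yes.
W: start 10:55 >= 08:45? ✓; end 18:45 >= 16:45? ✓ → yes.
Result: C, P, Q, V, W.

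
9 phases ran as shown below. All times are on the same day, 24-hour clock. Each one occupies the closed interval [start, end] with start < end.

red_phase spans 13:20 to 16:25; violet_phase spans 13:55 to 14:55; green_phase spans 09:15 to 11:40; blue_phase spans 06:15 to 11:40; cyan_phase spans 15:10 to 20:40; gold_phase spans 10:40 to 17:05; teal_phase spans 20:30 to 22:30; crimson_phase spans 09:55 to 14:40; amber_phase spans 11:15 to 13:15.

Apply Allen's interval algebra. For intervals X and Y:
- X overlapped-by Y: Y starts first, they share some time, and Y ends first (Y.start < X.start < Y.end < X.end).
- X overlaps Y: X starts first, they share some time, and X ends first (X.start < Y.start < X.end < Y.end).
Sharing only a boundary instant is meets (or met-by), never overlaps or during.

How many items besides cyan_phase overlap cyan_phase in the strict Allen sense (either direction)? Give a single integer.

Target cyan_phase = [15:10, 20:40].
amber_phase [11:15, 13:15] → before → no.
blue_phase [06:15, 11:40] → before → no.
crimson_phase [09:55, 14:40] → before → no.
gold_phase [10:40, 17:05] → overlaps → counts.
green_phase [09:15, 11:40] → before → no.
red_phase [13:20, 16:25] → overlaps → counts.
teal_phase [20:30, 22:30] → overlapped-by → counts.
violet_phase [13:55, 14:55] → before → no.
Total: 3.

3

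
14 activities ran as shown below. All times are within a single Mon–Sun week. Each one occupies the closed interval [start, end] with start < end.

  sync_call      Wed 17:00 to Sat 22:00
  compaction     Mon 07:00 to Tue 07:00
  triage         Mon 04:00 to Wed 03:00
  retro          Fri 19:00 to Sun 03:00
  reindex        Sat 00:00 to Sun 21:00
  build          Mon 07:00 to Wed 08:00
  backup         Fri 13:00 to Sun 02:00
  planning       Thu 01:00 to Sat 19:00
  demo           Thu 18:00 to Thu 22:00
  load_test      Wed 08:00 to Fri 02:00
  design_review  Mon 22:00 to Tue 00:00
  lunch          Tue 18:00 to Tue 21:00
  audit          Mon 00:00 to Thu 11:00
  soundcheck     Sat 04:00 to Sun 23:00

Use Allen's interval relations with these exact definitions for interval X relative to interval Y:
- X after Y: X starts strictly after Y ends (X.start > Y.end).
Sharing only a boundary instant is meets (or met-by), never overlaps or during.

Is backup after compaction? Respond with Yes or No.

backup = [Fri 13:00, Sun 02:00], compaction = [Mon 07:00, Tue 07:00].
Actual relation of backup to compaction: after.
Asked whether 'after' holds → Yes.

Yes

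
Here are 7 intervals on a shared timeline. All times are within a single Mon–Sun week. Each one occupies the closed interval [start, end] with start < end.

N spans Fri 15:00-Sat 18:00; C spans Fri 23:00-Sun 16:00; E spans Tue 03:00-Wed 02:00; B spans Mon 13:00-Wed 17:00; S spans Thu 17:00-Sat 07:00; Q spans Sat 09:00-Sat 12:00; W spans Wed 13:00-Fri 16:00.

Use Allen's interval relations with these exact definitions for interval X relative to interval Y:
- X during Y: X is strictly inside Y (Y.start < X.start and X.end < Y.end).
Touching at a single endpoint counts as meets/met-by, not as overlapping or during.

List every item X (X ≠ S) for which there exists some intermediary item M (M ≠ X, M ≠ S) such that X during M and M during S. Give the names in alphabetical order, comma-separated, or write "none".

Target S = [Thu 17:00, Sat 07:00].
Intermediaries M with M during S: none.
Union: none.

none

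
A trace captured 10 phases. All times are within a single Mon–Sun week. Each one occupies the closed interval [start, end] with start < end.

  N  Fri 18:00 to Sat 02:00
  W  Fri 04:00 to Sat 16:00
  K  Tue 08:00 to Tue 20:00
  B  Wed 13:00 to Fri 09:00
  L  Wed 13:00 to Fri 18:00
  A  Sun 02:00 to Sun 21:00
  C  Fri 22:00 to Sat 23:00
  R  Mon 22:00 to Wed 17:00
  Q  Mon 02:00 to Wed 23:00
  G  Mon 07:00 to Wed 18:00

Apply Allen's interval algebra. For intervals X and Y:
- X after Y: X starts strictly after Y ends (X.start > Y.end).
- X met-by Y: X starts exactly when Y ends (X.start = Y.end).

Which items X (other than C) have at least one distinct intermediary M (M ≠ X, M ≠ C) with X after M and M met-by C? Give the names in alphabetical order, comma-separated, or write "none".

none

Target C = [Fri 22:00, Sat 23:00].
Intermediaries M with M met-by C: none.
Union: none.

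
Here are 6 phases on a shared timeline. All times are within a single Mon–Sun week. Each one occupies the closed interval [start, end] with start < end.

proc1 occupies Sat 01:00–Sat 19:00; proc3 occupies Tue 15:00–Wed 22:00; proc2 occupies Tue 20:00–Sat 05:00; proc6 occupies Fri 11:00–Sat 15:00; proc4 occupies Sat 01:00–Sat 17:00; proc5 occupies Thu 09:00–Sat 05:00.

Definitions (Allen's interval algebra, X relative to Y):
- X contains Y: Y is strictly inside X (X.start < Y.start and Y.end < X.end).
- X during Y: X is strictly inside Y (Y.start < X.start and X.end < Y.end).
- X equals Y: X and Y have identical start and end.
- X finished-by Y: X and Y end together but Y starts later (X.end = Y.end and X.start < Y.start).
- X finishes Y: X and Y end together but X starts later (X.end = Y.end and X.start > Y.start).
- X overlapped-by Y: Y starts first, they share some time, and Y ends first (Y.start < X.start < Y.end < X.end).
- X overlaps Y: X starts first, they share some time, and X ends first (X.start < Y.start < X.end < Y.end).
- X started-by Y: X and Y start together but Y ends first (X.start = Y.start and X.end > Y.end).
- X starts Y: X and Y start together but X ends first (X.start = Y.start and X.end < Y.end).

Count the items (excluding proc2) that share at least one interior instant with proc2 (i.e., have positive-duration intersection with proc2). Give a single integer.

5

Target proc2 = [Tue 20:00, Sat 05:00].
proc1 [Sat 01:00, Sat 19:00] → overlapped-by → counts.
proc3 [Tue 15:00, Wed 22:00] → overlaps → counts.
proc4 [Sat 01:00, Sat 17:00] → overlapped-by → counts.
proc5 [Thu 09:00, Sat 05:00] → finishes → counts.
proc6 [Fri 11:00, Sat 15:00] → overlapped-by → counts.
Total: 5.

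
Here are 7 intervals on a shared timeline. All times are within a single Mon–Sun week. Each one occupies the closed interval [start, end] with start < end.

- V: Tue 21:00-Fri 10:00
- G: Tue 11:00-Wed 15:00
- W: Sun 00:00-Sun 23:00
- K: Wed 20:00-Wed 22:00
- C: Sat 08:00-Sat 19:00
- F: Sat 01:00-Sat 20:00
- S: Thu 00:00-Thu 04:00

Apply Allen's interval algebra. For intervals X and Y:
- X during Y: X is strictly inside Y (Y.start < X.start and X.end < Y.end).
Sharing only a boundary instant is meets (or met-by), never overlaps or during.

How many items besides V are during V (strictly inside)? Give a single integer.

2

Target V = [Tue 21:00, Fri 10:00].
C [Sat 08:00, Sat 19:00] → after → no.
F [Sat 01:00, Sat 20:00] → after → no.
G [Tue 11:00, Wed 15:00] → overlaps → no.
K [Wed 20:00, Wed 22:00] → during → counts.
S [Thu 00:00, Thu 04:00] → during → counts.
W [Sun 00:00, Sun 23:00] → after → no.
Total: 2.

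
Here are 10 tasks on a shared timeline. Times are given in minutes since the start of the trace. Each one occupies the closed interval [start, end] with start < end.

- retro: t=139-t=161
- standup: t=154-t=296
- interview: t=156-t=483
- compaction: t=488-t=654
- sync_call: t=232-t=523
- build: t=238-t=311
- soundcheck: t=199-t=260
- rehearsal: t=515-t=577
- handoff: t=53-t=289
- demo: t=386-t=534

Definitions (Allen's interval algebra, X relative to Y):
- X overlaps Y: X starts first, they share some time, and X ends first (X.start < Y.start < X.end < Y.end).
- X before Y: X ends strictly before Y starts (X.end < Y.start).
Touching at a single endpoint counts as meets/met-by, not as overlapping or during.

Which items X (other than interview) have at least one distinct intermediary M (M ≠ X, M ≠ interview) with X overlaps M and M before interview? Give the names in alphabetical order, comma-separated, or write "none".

none

Target interview = [t=156, t=483].
Intermediaries M with M before interview: none.
Union: none.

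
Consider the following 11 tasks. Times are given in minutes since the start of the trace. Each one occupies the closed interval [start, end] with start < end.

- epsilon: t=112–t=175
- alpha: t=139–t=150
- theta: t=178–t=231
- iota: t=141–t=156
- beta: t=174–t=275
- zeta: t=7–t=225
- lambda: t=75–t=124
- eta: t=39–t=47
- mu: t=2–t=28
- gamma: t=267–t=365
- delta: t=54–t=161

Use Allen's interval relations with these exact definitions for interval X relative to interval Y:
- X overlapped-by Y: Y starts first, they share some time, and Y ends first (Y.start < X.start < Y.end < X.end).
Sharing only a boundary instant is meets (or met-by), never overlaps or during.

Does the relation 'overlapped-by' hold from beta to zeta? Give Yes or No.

beta = [t=174, t=275], zeta = [t=7, t=225].
Actual relation of beta to zeta: overlapped-by.
Asked whether 'overlapped-by' holds → Yes.

Yes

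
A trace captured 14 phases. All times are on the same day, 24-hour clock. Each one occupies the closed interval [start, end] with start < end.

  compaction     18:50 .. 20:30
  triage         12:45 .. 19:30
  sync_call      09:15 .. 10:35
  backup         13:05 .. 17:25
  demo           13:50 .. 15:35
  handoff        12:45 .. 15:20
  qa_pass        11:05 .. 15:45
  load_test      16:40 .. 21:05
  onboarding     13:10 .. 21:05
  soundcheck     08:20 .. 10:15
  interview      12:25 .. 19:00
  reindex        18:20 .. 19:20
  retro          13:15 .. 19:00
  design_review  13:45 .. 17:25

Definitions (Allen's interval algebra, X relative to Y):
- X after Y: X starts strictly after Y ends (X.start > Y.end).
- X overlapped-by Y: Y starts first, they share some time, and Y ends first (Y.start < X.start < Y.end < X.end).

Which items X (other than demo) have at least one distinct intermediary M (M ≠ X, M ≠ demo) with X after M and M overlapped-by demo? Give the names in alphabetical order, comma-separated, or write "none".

Target demo = [13:50, 15:35].
Intermediaries M with M overlapped-by demo: none.
Union: none.

none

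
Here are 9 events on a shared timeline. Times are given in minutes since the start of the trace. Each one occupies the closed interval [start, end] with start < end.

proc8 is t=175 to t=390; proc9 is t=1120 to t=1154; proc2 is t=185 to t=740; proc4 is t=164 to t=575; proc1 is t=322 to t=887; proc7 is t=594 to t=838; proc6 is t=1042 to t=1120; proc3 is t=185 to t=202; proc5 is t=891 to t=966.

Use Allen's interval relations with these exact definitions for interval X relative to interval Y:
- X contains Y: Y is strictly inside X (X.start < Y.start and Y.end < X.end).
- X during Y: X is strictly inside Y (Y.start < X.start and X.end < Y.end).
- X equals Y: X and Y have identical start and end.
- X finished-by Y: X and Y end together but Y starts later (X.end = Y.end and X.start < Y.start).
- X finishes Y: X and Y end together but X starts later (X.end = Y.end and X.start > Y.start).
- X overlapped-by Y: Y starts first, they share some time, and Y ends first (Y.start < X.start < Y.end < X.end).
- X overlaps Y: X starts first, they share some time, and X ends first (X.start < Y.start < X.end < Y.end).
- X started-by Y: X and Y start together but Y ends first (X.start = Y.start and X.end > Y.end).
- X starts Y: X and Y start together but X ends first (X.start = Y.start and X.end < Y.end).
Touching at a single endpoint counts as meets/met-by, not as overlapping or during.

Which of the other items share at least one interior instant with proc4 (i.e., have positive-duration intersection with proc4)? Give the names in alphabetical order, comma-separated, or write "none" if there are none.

Target proc4 = [t=164, t=575].
proc1 [t=322, t=887] → overlapped-by → yes.
proc2 [t=185, t=740] → overlapped-by → yes.
proc3 [t=185, t=202] → during → yes.
proc5 [t=891, t=966] → after → no.
proc6 [t=1042, t=1120] → after → no.
proc7 [t=594, t=838] → after → no.
proc8 [t=175, t=390] → during → yes.
proc9 [t=1120, t=1154] → after → no.
Result: proc1, proc2, proc3, proc8.

proc1, proc2, proc3, proc8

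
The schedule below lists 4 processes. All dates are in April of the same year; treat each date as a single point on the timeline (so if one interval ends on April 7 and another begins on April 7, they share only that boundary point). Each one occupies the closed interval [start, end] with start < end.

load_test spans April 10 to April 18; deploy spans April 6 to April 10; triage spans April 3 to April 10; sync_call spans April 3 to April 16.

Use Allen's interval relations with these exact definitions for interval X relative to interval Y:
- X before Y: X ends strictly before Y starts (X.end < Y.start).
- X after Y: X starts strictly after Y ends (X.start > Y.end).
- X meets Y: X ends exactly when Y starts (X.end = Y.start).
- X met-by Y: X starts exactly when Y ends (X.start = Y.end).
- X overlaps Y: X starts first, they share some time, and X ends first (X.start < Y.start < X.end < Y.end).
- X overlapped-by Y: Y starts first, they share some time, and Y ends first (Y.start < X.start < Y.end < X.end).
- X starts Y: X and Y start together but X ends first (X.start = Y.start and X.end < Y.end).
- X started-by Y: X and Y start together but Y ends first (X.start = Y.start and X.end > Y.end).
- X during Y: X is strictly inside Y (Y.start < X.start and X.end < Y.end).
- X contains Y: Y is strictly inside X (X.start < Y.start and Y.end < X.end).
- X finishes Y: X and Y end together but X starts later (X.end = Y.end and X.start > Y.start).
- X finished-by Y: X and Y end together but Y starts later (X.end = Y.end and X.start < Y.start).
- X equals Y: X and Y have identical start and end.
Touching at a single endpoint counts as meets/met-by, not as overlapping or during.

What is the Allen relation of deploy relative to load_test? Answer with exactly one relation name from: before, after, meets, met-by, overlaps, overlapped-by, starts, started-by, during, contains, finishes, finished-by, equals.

meets

deploy = [April 6, April 10]; load_test = [April 10, April 18].
Compare endpoints: deploy.start < load_test.start, deploy.start < load_test.end, deploy.end = load_test.start, deploy.end < load_test.end.
That pattern is 'meets'.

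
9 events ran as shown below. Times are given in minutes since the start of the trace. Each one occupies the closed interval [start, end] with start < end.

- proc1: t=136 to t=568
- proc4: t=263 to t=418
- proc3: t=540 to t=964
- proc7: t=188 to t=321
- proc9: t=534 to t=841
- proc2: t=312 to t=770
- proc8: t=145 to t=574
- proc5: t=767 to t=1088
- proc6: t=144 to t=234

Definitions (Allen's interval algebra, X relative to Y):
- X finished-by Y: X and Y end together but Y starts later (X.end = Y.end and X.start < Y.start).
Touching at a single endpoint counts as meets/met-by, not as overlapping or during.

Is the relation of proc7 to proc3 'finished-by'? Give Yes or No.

proc7 = [t=188, t=321], proc3 = [t=540, t=964].
Actual relation of proc7 to proc3: before.
Asked whether 'finished-by' holds → No.

No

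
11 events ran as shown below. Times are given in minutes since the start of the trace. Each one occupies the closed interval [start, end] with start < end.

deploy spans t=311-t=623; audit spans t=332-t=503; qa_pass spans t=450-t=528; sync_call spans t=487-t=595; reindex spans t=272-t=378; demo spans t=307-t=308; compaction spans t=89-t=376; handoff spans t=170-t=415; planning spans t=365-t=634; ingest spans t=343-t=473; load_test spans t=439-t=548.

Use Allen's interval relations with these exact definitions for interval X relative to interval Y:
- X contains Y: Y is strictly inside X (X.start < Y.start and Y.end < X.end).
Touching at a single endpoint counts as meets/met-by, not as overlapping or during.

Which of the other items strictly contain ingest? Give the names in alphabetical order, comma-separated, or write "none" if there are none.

Target ingest = [t=343, t=473].
audit [t=332, t=503] → contains → yes.
compaction [t=89, t=376] → overlaps → no.
demo [t=307, t=308] → before → no.
deploy [t=311, t=623] → contains → yes.
handoff [t=170, t=415] → overlaps → no.
load_test [t=439, t=548] → overlapped-by → no.
planning [t=365, t=634] → overlapped-by → no.
qa_pass [t=450, t=528] → overlapped-by → no.
reindex [t=272, t=378] → overlaps → no.
sync_call [t=487, t=595] → after → no.
Result: audit, deploy.

audit, deploy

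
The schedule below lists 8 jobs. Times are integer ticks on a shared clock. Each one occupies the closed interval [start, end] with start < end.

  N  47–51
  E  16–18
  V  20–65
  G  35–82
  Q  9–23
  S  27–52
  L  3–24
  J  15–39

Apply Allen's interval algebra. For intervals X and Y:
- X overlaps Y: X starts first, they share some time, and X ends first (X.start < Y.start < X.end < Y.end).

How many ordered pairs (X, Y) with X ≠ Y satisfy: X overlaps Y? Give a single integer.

9

Checking all 56 ordered pairs for relation 'overlaps'; matching pairs in alphabetical order:
(J, G): J overlaps G ✓
(J, S): J overlaps S ✓
(J, V): J overlaps V ✓
(L, J): L overlaps J ✓
(L, V): L overlaps V ✓
(Q, J): Q overlaps J ✓
(Q, V): Q overlaps V ✓
(S, G): S overlaps G ✓
(V, G): V overlaps G ✓
Count: 9.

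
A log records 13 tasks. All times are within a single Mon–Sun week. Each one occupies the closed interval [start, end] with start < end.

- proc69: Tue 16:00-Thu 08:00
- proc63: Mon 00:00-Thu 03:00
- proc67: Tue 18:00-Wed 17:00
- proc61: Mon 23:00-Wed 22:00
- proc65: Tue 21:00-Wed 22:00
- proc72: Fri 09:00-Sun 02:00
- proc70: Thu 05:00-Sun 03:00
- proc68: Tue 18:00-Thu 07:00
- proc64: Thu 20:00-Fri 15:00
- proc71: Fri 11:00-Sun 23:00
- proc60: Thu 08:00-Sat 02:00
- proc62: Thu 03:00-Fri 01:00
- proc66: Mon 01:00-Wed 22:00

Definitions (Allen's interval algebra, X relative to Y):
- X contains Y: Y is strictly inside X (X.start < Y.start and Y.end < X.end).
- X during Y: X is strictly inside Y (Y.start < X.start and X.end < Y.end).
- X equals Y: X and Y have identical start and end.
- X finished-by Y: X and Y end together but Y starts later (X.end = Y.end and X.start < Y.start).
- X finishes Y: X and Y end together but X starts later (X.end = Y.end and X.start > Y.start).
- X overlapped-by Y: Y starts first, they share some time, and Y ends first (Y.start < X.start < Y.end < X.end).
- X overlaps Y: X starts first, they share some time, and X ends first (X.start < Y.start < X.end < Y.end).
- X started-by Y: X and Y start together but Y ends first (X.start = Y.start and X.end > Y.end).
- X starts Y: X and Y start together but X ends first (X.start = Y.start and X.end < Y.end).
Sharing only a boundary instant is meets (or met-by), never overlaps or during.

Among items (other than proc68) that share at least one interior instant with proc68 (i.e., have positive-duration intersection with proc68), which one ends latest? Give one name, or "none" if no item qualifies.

Target proc68 = [Tue 18:00, Thu 07:00].
proc60 [Thu 08:00, Sat 02:00] → after → excluded.
proc61 [Mon 23:00, Wed 22:00] → overlaps → candidate.
proc62 [Thu 03:00, Fri 01:00] → overlapped-by → candidate.
proc63 [Mon 00:00, Thu 03:00] → overlaps → candidate.
proc64 [Thu 20:00, Fri 15:00] → after → excluded.
proc65 [Tue 21:00, Wed 22:00] → during → candidate.
proc66 [Mon 01:00, Wed 22:00] → overlaps → candidate.
proc67 [Tue 18:00, Wed 17:00] → starts → candidate.
proc69 [Tue 16:00, Thu 08:00] → contains → candidate.
proc70 [Thu 05:00, Sun 03:00] → overlapped-by → candidate.
proc71 [Fri 11:00, Sun 23:00] → after → excluded.
proc72 [Fri 09:00, Sun 02:00] → after → excluded.
Among candidates, latest end is Sun 03:00 → proc70.

proc70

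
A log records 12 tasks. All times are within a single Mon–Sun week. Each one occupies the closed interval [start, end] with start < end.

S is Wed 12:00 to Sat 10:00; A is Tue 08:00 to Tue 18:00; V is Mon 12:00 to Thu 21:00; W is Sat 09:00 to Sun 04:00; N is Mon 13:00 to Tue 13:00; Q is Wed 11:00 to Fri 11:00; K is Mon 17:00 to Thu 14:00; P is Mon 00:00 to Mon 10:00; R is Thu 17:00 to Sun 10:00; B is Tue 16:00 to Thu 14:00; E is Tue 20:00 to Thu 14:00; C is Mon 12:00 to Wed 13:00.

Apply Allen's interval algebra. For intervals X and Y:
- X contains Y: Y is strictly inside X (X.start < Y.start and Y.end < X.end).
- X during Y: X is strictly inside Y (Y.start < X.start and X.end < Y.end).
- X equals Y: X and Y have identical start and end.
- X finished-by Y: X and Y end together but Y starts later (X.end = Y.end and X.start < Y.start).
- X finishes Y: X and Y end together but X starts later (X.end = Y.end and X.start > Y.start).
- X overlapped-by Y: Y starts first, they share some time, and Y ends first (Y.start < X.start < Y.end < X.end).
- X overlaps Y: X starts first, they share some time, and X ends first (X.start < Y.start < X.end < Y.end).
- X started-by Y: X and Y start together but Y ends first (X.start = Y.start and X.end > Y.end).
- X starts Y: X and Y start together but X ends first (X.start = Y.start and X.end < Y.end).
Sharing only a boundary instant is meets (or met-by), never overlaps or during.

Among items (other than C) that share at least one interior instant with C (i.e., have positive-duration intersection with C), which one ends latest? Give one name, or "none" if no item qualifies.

S

Target C = [Mon 12:00, Wed 13:00].
A [Tue 08:00, Tue 18:00] → during → candidate.
B [Tue 16:00, Thu 14:00] → overlapped-by → candidate.
E [Tue 20:00, Thu 14:00] → overlapped-by → candidate.
K [Mon 17:00, Thu 14:00] → overlapped-by → candidate.
N [Mon 13:00, Tue 13:00] → during → candidate.
P [Mon 00:00, Mon 10:00] → before → excluded.
Q [Wed 11:00, Fri 11:00] → overlapped-by → candidate.
R [Thu 17:00, Sun 10:00] → after → excluded.
S [Wed 12:00, Sat 10:00] → overlapped-by → candidate.
V [Mon 12:00, Thu 21:00] → started-by → candidate.
W [Sat 09:00, Sun 04:00] → after → excluded.
Among candidates, latest end is Sat 10:00 → S.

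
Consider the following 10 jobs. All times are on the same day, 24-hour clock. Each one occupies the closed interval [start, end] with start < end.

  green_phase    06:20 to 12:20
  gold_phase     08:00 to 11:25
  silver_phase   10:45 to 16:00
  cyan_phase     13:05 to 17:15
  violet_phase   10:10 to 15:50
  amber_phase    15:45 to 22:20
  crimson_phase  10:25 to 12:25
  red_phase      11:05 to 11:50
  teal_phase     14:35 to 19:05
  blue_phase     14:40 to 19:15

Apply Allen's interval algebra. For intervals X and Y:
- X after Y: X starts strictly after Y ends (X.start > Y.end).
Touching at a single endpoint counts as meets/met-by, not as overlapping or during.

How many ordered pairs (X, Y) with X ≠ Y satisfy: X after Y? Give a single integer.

Checking all 90 ordered pairs for relation 'after'; matching pairs in alphabetical order:
(amber_phase, crimson_phase): amber_phase after crimson_phase ✓
(amber_phase, gold_phase): amber_phase after gold_phase ✓
(amber_phase, green_phase): amber_phase after green_phase ✓
(amber_phase, red_phase): amber_phase after red_phase ✓
(blue_phase, crimson_phase): blue_phase after crimson_phase ✓
(blue_phase, gold_phase): blue_phase after gold_phase ✓
(blue_phase, green_phase): blue_phase after green_phase ✓
(blue_phase, red_phase): blue_phase after red_phase ✓
(cyan_phase, crimson_phase): cyan_phase after crimson_phase ✓
(cyan_phase, gold_phase): cyan_phase after gold_phase ✓
(cyan_phase, green_phase): cyan_phase after green_phase ✓
(cyan_phase, red_phase): cyan_phase after red_phase ✓
(teal_phase, crimson_phase): teal_phase after crimson_phase ✓
(teal_phase, gold_phase): teal_phase after gold_phase ✓
(teal_phase, green_phase): teal_phase after green_phase ✓
(teal_phase, red_phase): teal_phase after red_phase ✓
Count: 16.

16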